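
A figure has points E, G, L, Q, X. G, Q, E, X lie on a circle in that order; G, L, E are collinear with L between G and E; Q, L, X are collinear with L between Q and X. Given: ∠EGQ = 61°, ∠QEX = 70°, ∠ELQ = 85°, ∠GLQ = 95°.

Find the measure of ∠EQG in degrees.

∠EQG = 73°

1. ∠EXQ = 61°  [same arc QE]
2. ∠EQX = 49°  [△QEX]
3. ∠GEQ = 46°  [△QLE]
4. ∠EQG = 73°  [△GQE]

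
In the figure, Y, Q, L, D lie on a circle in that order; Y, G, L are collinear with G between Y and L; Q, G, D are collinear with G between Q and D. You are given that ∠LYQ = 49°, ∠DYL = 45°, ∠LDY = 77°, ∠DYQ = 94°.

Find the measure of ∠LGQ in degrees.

∠LGQ = 107°

1. ∠DQL = 45°  [same arc LD]
2. ∠LQY = 103°  [cyclic YQLD, opposite ∠Q+∠D]
3. ∠QLY = 28°  [△YQL]
4. ∠LGQ = 107°  [△QGL]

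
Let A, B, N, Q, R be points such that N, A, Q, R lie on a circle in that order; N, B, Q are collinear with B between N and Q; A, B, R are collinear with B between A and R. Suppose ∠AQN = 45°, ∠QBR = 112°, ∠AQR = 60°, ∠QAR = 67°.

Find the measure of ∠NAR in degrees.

∠NAR = 15°

1. ∠ARN = 45°  [same arc NA]
2. ∠ANR = 120°  [cyclic NAQR, opposite ∠N+∠Q]
3. ∠NAR = 15°  [△NAR]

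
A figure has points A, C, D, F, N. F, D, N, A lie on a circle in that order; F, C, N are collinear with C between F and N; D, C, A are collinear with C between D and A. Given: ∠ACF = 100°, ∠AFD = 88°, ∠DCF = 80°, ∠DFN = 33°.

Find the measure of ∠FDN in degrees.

1. ∠DCN = 100°  [vertical angles at C]
2. ∠AND = 92°  [cyclic FDNA, opposite ∠F+∠N]
3. ∠DAN = 33°  [same arc DN]
4. ∠ADN = 55°  [△DNA]
5. ∠DNF = 25°  [△DCN]
6. ∠FDN = 122°  [△FDN]

∠FDN = 122°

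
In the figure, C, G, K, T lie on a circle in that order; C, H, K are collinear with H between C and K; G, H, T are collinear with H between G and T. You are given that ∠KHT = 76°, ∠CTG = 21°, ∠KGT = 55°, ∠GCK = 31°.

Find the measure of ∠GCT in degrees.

1. ∠CHG = 76°  [vertical angles at H]
2. ∠CGT = 73°  [△CHG]
3. ∠GCT = 86°  [△CGT]

∠GCT = 86°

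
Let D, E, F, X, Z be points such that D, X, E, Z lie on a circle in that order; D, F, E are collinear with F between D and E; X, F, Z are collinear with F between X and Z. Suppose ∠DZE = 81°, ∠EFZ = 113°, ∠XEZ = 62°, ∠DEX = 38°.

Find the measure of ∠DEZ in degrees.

∠DEZ = 24°

1. ∠DXE = 99°  [cyclic DXEZ, opposite ∠X+∠Z]
2. ∠DFX = 113°  [vertical angles at F]
3. ∠EDX = 43°  [△DXE]
4. ∠DXZ = 24°  [△DFX]
5. ∠DEZ = 24°  [same arc DZ]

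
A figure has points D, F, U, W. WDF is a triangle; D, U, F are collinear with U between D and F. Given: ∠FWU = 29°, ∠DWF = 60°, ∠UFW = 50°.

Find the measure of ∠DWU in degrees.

1. ∠FUW = 101°  [△WUF]
2. ∠DFW = 50°  [U on ray FD]
3. ∠DUW = 79°  [linear pair at U on DF]
4. ∠FDW = 70°  [△WDF]
5. ∠UDW = 70°  [U on ray DF]
6. ∠DWU = 31°  [△WDU]

∠DWU = 31°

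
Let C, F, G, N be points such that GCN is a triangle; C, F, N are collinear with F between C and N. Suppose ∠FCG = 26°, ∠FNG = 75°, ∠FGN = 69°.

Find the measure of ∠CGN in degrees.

1. ∠GCN = 26°  [F on ray CN]
2. ∠CNG = 75°  [F on ray NC]
3. ∠CGN = 79°  [△GCN]

∠CGN = 79°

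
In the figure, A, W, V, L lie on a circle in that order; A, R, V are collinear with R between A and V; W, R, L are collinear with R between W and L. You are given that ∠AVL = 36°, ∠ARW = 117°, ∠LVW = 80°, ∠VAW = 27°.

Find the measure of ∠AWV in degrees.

1. ∠AWL = 36°  [same arc AL]
2. ∠LAW = 100°  [cyclic AWVL, opposite ∠A+∠V]
3. ∠ALW = 44°  [△AWL]
4. ∠AVW = 44°  [same arc AW]
5. ∠AWV = 109°  [△AWV]

∠AWV = 109°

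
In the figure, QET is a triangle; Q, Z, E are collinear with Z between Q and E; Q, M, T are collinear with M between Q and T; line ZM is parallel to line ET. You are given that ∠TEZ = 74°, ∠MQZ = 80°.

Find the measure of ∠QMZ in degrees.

1. ∠QET = 74°  [Z on ray EQ]
2. ∠EQT = 80°  [Z on QE, M on QT]
3. ∠ETQ = 26°  [△QET]
4. ∠QMZ = 26°  [ZM∥ET, corresponding at M]

∠QMZ = 26°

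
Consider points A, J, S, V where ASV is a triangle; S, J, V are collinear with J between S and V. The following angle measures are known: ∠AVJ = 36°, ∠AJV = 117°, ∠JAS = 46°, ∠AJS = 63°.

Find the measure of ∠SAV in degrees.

∠SAV = 73°

1. ∠AVS = 36°  [J on ray VS]
2. ∠ASJ = 71°  [△ASJ]
3. ∠ASV = 71°  [J on ray SV]
4. ∠SAV = 73°  [△ASV]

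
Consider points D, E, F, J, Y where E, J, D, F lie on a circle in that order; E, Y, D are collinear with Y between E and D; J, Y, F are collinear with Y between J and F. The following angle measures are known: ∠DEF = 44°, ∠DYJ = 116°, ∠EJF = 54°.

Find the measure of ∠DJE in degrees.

∠DJE = 98°

1. ∠DJF = 44°  [same arc DF]
2. ∠EYJ = 64°  [linear pair at Y on ED]
3. ∠EDJ = 20°  [△JYD]
4. ∠DEJ = 62°  [△EYJ]
5. ∠DJE = 98°  [△EJD]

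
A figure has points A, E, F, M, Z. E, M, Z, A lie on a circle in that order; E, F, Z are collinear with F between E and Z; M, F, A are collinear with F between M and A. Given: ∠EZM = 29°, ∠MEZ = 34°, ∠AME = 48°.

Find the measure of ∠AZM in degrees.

1. ∠EAM = 29°  [same arc EM]
2. ∠AEM = 103°  [△EMA]
3. ∠AZM = 77°  [cyclic EMZA, opposite ∠E+∠Z]

∠AZM = 77°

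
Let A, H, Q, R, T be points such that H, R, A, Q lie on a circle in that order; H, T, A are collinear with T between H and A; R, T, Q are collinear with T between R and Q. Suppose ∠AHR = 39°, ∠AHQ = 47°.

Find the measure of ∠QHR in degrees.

1. ∠AQR = 39°  [same arc RA]
2. ∠ARQ = 47°  [same arc AQ]
3. ∠QAR = 94°  [△RAQ]
4. ∠QHR = 86°  [cyclic HRAQ, opposite ∠H+∠A]

∠QHR = 86°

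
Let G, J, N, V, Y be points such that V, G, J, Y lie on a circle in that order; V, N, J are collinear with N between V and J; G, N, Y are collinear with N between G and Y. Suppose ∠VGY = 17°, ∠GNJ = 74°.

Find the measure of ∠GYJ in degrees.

∠GYJ = 57°

1. ∠VJY = 17°  [same arc VY]
2. ∠VNY = 74°  [vertical angles at N]
3. ∠JNY = 106°  [linear pair at N on VJ]
4. ∠GYJ = 57°  [△JNY]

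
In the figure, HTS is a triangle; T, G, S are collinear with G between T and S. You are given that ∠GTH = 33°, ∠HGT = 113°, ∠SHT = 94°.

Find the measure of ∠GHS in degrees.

∠GHS = 60°

1. ∠HTS = 33°  [G on ray TS]
2. ∠HGS = 67°  [linear pair at G on TS]
3. ∠HST = 53°  [△HTS]
4. ∠GSH = 53°  [G on ray ST]
5. ∠GHS = 60°  [△HGS]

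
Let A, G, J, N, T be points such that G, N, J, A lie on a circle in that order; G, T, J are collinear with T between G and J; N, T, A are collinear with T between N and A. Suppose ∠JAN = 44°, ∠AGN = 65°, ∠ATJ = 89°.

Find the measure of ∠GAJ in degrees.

∠GAJ = 112°

1. ∠AJG = 47°  [△JTA]
2. ∠AJN = 115°  [cyclic GNJA, opposite ∠G+∠J]
3. ∠ANJ = 21°  [△NJA]
4. ∠AGJ = 21°  [same arc JA]
5. ∠GAJ = 112°  [△GJA]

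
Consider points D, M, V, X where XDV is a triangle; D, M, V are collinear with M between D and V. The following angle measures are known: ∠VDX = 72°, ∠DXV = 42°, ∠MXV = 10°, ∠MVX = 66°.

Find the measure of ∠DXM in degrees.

∠DXM = 32°

1. ∠MDX = 72°  [M on ray DV]
2. ∠VMX = 104°  [△XMV]
3. ∠DMX = 76°  [linear pair at M on DV]
4. ∠DXM = 32°  [△XDM]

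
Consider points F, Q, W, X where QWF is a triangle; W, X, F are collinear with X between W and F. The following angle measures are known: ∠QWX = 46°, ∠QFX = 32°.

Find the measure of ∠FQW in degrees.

1. ∠FWQ = 46°  [X on ray WF]
2. ∠QFW = 32°  [X on ray FW]
3. ∠FQW = 102°  [△QWF]

∠FQW = 102°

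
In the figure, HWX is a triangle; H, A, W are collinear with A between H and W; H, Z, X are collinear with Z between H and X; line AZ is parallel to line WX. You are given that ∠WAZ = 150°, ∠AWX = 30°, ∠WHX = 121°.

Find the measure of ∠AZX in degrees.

∠AZX = 151°

1. ∠HAZ = 30°  [linear pair at A on HW]
2. ∠AHZ = 121°  [A on HW, Z on HX]
3. ∠AZH = 29°  [△HAZ]
4. ∠AZX = 151°  [linear pair at Z on HX]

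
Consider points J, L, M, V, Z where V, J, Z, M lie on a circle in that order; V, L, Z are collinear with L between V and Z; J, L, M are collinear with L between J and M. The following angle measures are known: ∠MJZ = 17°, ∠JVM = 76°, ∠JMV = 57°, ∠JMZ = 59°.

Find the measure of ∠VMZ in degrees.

∠VMZ = 116°

1. ∠MVZ = 17°  [same arc ZM]
2. ∠MJV = 47°  [△VJM]
3. ∠MZV = 47°  [same arc VM]
4. ∠VMZ = 116°  [△VZM]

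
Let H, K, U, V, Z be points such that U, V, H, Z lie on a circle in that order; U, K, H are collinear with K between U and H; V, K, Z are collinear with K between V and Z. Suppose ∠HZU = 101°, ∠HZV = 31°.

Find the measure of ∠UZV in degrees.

1. ∠HVU = 79°  [cyclic UVHZ, opposite ∠V+∠Z]
2. ∠HUV = 31°  [same arc VH]
3. ∠UHV = 70°  [△UVH]
4. ∠UZV = 70°  [same arc UV]

∠UZV = 70°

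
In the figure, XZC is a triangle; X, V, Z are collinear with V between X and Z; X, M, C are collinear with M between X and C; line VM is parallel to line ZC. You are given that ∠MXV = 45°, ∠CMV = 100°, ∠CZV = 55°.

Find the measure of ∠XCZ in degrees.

1. ∠CXZ = 45°  [V on XZ, M on XC]
2. ∠CZX = 55°  [V on ray ZX]
3. ∠XCZ = 80°  [△XZC]

∠XCZ = 80°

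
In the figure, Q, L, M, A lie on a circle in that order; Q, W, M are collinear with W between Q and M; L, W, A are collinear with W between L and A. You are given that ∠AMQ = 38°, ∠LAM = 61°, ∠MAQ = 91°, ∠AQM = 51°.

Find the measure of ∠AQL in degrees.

∠AQL = 112°

1. ∠ALM = 51°  [same arc MA]
2. ∠AML = 68°  [△LMA]
3. ∠AQL = 112°  [cyclic QLMA, opposite ∠Q+∠M]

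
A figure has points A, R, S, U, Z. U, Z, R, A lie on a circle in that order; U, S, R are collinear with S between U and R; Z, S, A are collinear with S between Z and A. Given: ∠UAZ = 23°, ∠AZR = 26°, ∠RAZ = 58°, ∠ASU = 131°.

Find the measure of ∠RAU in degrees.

1. ∠URZ = 23°  [same arc UZ]
2. ∠RUZ = 58°  [same arc ZR]
3. ∠RZU = 99°  [△UZR]
4. ∠RAU = 81°  [cyclic UZRA, opposite ∠Z+∠A]

∠RAU = 81°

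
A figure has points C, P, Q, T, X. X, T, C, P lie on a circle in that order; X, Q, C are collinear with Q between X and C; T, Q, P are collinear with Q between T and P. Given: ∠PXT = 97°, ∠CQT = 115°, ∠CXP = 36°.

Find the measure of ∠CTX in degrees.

1. ∠PCT = 83°  [cyclic XTCP, opposite ∠X+∠C]
2. ∠CTP = 36°  [same arc CP]
3. ∠CPT = 61°  [△TCP]
4. ∠TCX = 29°  [△TQC]
5. ∠CXT = 61°  [same arc TC]
6. ∠CTX = 90°  [△XTC]

∠CTX = 90°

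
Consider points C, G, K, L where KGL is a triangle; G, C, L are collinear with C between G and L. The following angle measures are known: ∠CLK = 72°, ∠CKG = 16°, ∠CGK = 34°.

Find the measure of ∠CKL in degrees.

1. ∠GCK = 130°  [△KGC]
2. ∠KCL = 50°  [linear pair at C on GL]
3. ∠CKL = 58°  [△KCL]

∠CKL = 58°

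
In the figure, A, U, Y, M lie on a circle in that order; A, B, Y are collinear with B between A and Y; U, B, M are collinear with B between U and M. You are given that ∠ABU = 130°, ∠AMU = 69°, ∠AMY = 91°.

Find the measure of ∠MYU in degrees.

∠MYU = 97°

1. ∠UBY = 50°  [linear pair at B on AY]
2. ∠AYU = 69°  [same arc AU]
3. ∠AUY = 89°  [cyclic AUYM, opposite ∠U+∠M]
4. ∠MUY = 61°  [△UBY]
5. ∠UAY = 22°  [△AUY]
6. ∠UMY = 22°  [same arc UY]
7. ∠MYU = 97°  [△UYM]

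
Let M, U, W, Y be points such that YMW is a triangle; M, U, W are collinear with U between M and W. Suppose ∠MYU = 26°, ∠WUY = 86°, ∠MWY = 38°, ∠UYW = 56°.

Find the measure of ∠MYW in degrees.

1. ∠MUY = 94°  [linear pair at U on MW]
2. ∠UMY = 60°  [△YMU]
3. ∠WMY = 60°  [U on ray MW]
4. ∠MYW = 82°  [△YMW]

∠MYW = 82°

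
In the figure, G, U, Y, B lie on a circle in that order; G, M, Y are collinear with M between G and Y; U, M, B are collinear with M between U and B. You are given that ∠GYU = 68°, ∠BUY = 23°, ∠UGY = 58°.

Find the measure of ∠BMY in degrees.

∠BMY = 91°

1. ∠GUY = 54°  [△GUY]
2. ∠BGY = 23°  [same arc YB]
3. ∠UBY = 58°  [same arc UY]
4. ∠GBY = 126°  [cyclic GUYB, opposite ∠U+∠B]
5. ∠BYG = 31°  [△GYB]
6. ∠BMY = 91°  [△YMB]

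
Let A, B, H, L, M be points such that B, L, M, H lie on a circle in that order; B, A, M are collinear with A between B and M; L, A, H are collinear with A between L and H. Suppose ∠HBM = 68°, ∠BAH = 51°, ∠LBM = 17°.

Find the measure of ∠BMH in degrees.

∠BMH = 34°

1. ∠HAM = 129°  [linear pair at A on BM]
2. ∠LHM = 17°  [same arc LM]
3. ∠BMH = 34°  [△MAH]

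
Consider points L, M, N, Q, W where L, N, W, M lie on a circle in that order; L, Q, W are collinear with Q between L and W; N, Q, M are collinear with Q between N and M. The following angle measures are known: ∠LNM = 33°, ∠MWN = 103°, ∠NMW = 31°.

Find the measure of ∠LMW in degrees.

1. ∠LWM = 33°  [same arc LM]
2. ∠MNW = 46°  [△NWM]
3. ∠MLW = 46°  [same arc WM]
4. ∠LMW = 101°  [△LWM]

∠LMW = 101°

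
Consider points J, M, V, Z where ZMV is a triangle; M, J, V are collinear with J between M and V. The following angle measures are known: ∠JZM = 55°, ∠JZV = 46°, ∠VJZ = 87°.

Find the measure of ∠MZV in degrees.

1. ∠JVZ = 47°  [△ZJV]
2. ∠MJZ = 93°  [linear pair at J on MV]
3. ∠MVZ = 47°  [J on ray VM]
4. ∠JMZ = 32°  [△ZMJ]
5. ∠VMZ = 32°  [J on ray MV]
6. ∠MZV = 101°  [△ZMV]

∠MZV = 101°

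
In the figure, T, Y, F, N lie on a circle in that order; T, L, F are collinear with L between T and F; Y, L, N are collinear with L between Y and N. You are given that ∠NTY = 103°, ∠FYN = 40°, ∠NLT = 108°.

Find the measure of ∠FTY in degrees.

∠FTY = 63°

1. ∠NFY = 77°  [cyclic TYFN, opposite ∠T+∠F]
2. ∠FNY = 63°  [△YFN]
3. ∠FTY = 63°  [same arc YF]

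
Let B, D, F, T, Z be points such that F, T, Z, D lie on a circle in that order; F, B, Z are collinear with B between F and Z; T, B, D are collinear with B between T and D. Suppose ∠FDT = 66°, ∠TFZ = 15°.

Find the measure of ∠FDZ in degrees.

1. ∠FZT = 66°  [same arc FT]
2. ∠FTZ = 99°  [△FTZ]
3. ∠FDZ = 81°  [cyclic FTZD, opposite ∠T+∠D]

∠FDZ = 81°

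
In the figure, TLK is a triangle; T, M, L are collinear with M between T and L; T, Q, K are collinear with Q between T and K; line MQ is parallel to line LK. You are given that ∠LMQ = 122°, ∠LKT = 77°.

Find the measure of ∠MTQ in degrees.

∠MTQ = 45°

1. ∠QMT = 58°  [linear pair at M on TL]
2. ∠MQT = 77°  [MQ∥LK, corresponding at Q]
3. ∠MTQ = 45°  [△TMQ]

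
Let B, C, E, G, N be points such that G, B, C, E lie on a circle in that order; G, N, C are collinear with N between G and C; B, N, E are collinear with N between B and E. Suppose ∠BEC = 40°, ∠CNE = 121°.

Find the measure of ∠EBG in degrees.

∠EBG = 19°

1. ∠BGC = 40°  [same arc BC]
2. ∠BNG = 121°  [vertical angles at N]
3. ∠EBG = 19°  [△GNB]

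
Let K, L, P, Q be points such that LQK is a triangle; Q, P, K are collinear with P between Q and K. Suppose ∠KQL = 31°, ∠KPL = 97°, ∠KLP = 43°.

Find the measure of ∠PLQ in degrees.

1. ∠LQP = 31°  [P on ray QK]
2. ∠LPQ = 83°  [linear pair at P on QK]
3. ∠PLQ = 66°  [△LQP]

∠PLQ = 66°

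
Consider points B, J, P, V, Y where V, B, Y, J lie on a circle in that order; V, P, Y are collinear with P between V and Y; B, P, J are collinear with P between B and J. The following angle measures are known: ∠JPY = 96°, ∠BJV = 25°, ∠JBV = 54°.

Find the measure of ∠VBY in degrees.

1. ∠BPV = 96°  [vertical angles at P]
2. ∠BYV = 25°  [same arc VB]
3. ∠BVY = 30°  [△VPB]
4. ∠VBY = 125°  [△VBY]

∠VBY = 125°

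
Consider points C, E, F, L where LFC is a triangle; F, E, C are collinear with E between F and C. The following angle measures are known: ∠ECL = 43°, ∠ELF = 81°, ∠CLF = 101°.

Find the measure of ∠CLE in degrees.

1. ∠FCL = 43°  [E on ray CF]
2. ∠CFL = 36°  [△LFC]
3. ∠EFL = 36°  [E on ray FC]
4. ∠FEL = 63°  [△LFE]
5. ∠CEL = 117°  [linear pair at E on FC]
6. ∠CLE = 20°  [△LEC]

∠CLE = 20°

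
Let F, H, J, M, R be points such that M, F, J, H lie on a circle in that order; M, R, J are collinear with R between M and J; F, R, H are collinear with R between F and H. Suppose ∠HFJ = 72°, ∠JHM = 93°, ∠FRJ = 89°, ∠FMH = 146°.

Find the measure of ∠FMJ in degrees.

∠FMJ = 74°

1. ∠FJM = 19°  [△FRJ]
2. ∠JFM = 87°  [cyclic MFJH, opposite ∠F+∠H]
3. ∠FMJ = 74°  [△MFJ]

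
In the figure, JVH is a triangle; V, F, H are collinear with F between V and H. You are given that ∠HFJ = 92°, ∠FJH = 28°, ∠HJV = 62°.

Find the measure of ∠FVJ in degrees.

1. ∠FHJ = 60°  [△JFH]
2. ∠JHV = 60°  [F on ray HV]
3. ∠HVJ = 58°  [△JVH]
4. ∠FVJ = 58°  [F on ray VH]

∠FVJ = 58°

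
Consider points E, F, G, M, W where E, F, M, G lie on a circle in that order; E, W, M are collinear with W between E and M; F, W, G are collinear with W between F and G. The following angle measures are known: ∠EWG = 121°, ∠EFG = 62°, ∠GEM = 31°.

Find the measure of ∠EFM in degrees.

∠EFM = 93°

1. ∠EMG = 62°  [same arc EG]
2. ∠EGM = 87°  [△EMG]
3. ∠EFM = 93°  [cyclic EFMG, opposite ∠F+∠G]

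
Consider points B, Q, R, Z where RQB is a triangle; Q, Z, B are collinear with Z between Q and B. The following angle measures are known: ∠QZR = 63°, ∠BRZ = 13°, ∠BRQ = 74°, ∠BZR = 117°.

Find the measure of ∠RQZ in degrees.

1. ∠RBZ = 50°  [△RZB]
2. ∠QBR = 50°  [Z on ray BQ]
3. ∠BQR = 56°  [△RQB]
4. ∠RQZ = 56°  [Z on ray QB]

∠RQZ = 56°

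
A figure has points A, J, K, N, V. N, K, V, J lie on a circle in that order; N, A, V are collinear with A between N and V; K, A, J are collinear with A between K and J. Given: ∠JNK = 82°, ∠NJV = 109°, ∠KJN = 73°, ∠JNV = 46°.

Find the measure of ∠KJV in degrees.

∠KJV = 36°

1. ∠JVK = 98°  [cyclic NKVJ, opposite ∠N+∠V]
2. ∠JKV = 46°  [same arc VJ]
3. ∠KJV = 36°  [△KVJ]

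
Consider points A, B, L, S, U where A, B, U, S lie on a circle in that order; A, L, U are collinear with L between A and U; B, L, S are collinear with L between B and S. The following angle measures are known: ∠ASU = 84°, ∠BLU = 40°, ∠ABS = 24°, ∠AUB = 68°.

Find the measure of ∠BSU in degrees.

1. ∠ALS = 40°  [vertical angles at L]
2. ∠AUS = 24°  [same arc AS]
3. ∠SLU = 140°  [linear pair at L on AU]
4. ∠BSU = 16°  [△ULS]

∠BSU = 16°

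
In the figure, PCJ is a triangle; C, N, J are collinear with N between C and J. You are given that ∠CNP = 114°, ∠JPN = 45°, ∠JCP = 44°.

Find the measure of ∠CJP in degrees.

∠CJP = 69°

1. ∠JNP = 66°  [linear pair at N on CJ]
2. ∠NJP = 69°  [△PNJ]
3. ∠CJP = 69°  [N on ray JC]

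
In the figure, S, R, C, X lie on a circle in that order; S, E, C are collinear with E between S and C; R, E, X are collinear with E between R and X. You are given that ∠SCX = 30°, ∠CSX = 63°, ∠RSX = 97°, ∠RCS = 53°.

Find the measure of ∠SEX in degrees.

∠SEX = 64°

1. ∠SRX = 30°  [same arc SX]
2. ∠RXS = 53°  [△SRX]
3. ∠SEX = 64°  [△SEX]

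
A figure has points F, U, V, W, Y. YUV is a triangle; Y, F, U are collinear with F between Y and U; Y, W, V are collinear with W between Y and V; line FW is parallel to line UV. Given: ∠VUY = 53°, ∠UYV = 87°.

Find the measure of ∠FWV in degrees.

∠FWV = 140°

1. ∠UVY = 40°  [△YUV]
2. ∠FWY = 40°  [FW∥UV, corresponding at W]
3. ∠FWV = 140°  [linear pair at W on YV]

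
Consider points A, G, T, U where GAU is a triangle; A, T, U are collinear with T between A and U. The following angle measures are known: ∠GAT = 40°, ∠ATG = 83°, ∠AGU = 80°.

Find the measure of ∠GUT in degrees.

∠GUT = 60°

1. ∠GAU = 40°  [T on ray AU]
2. ∠AUG = 60°  [△GAU]
3. ∠GUT = 60°  [T on ray UA]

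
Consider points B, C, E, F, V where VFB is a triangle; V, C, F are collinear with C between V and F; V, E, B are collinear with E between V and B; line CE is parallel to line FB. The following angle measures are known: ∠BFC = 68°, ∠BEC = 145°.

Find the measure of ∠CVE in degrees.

1. ∠BFV = 68°  [C on ray FV]
2. ∠CEV = 35°  [linear pair at E on VB]
3. ∠ECV = 68°  [CE∥FB, corresponding at C]
4. ∠CVE = 77°  [△VCE]

∠CVE = 77°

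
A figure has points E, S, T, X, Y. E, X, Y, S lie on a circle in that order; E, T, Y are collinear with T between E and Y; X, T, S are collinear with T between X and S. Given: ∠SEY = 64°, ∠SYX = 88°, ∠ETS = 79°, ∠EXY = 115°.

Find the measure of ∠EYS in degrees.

1. ∠SXY = 64°  [same arc YS]
2. ∠XSY = 28°  [△XYS]
3. ∠STY = 101°  [linear pair at T on EY]
4. ∠EYS = 51°  [△YTS]

∠EYS = 51°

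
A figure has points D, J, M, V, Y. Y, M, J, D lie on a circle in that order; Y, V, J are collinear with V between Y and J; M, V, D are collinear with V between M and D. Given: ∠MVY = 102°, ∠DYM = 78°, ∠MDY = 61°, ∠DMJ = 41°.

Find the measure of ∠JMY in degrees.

1. ∠DMY = 41°  [△YMD]
2. ∠MJY = 61°  [same arc YM]
3. ∠JYM = 37°  [△YVM]
4. ∠JMY = 82°  [△YMJ]

∠JMY = 82°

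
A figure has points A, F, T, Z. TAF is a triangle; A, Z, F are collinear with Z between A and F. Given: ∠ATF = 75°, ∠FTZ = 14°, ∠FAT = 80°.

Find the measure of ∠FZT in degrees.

∠FZT = 141°

1. ∠AFT = 25°  [△TAF]
2. ∠TFZ = 25°  [Z on ray FA]
3. ∠FZT = 141°  [△TZF]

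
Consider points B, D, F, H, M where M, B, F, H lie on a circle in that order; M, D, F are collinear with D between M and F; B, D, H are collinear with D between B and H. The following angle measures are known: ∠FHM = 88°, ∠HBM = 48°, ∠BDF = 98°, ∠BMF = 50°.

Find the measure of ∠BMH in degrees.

1. ∠HFM = 48°  [same arc MH]
2. ∠HDM = 98°  [vertical angles at D]
3. ∠FMH = 44°  [△MFH]
4. ∠BHM = 38°  [△MDH]
5. ∠BMH = 94°  [△MBH]

∠BMH = 94°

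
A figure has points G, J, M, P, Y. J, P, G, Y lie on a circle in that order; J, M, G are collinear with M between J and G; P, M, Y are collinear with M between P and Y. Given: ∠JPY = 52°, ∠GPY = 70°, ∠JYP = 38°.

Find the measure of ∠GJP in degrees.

∠GJP = 20°

1. ∠JGY = 52°  [same arc JY]
2. ∠GJY = 70°  [same arc GY]
3. ∠JGP = 38°  [same arc JP]
4. ∠GYJ = 58°  [△JGY]
5. ∠GPJ = 122°  [cyclic JPGY, opposite ∠P+∠Y]
6. ∠GJP = 20°  [△JPG]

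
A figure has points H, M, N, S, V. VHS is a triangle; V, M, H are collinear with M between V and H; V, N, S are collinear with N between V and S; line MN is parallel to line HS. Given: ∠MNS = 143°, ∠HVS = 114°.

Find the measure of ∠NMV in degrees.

∠NMV = 29°

1. ∠MNV = 37°  [linear pair at N on VS]
2. ∠MVN = 114°  [M on VH, N on VS]
3. ∠NMV = 29°  [△VMN]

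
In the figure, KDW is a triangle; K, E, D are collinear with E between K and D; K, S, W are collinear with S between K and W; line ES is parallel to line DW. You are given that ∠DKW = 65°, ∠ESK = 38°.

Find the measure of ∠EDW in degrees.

1. ∠EKS = 65°  [E on KD, S on KW]
2. ∠KES = 77°  [△KES]
3. ∠DES = 103°  [linear pair at E on KD]
4. ∠EDW = 77°  [ES∥DW, co-interior at D–E]

∠EDW = 77°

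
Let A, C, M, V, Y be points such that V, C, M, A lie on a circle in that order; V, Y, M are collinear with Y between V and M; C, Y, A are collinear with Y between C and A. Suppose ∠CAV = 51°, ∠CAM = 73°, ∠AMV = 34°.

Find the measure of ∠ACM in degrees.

1. ∠CMV = 51°  [same arc VC]
2. ∠CVM = 73°  [same arc CM]
3. ∠ACV = 34°  [same arc VA]
4. ∠CYV = 73°  [△VYC]
5. ∠CYM = 107°  [linear pair at Y on VM]
6. ∠ACM = 22°  [△CYM]

∠ACM = 22°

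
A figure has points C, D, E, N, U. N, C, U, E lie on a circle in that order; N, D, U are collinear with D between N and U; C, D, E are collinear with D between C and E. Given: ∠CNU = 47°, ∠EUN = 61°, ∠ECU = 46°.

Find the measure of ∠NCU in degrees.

∠NCU = 107°

1. ∠ENU = 46°  [same arc UE]
2. ∠NEU = 73°  [△NUE]
3. ∠NCU = 107°  [cyclic NCUE, opposite ∠C+∠E]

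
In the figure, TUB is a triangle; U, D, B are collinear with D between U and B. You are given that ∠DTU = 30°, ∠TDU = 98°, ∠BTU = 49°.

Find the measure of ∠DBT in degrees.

∠DBT = 79°

1. ∠DUT = 52°  [△TUD]
2. ∠BUT = 52°  [D on ray UB]
3. ∠TBU = 79°  [△TUB]
4. ∠DBT = 79°  [D on ray BU]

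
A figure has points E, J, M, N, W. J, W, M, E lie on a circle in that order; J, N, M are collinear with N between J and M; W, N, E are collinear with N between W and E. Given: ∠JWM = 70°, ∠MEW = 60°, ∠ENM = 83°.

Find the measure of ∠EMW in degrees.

∠EMW = 87°

1. ∠JEM = 110°  [cyclic JWME, opposite ∠W+∠E]
2. ∠EMJ = 37°  [△MNE]
3. ∠EJM = 33°  [△JME]
4. ∠EWM = 33°  [same arc ME]
5. ∠EMW = 87°  [△WME]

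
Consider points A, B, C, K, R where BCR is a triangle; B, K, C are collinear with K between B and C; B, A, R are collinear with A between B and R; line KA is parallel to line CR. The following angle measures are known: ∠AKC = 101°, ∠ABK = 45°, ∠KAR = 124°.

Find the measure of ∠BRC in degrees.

1. ∠AKB = 79°  [linear pair at K on BC]
2. ∠BAK = 56°  [△BKA]
3. ∠BRC = 56°  [KA∥CR, corresponding at A]

∠BRC = 56°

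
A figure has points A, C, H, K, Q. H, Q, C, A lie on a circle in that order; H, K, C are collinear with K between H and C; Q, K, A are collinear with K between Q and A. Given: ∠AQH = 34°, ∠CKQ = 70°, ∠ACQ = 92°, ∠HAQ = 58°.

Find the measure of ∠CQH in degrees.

1. ∠HKQ = 110°  [linear pair at K on HC]
2. ∠HCQ = 58°  [same arc HQ]
3. ∠CHQ = 36°  [△HKQ]
4. ∠CQH = 86°  [△HQC]

∠CQH = 86°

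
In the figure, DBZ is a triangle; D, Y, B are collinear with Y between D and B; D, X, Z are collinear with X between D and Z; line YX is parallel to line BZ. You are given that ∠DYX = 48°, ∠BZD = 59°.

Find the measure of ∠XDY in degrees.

1. ∠DBZ = 48°  [YX∥BZ, corresponding at Y]
2. ∠BDZ = 73°  [△DBZ]
3. ∠XDY = 73°  [Y on DB, X on DZ]

∠XDY = 73°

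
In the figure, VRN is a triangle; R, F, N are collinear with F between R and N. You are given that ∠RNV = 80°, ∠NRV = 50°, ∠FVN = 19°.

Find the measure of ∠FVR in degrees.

∠FVR = 31°

1. ∠FNV = 80°  [F on ray NR]
2. ∠FRV = 50°  [F on ray RN]
3. ∠NFV = 81°  [△VFN]
4. ∠RFV = 99°  [linear pair at F on RN]
5. ∠FVR = 31°  [△VRF]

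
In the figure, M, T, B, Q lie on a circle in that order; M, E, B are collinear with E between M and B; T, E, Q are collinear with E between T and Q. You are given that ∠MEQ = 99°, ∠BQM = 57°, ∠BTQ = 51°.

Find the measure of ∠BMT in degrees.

1. ∠BET = 99°  [vertical angles at E]
2. ∠BTM = 123°  [cyclic MTBQ, opposite ∠T+∠Q]
3. ∠MBT = 30°  [△TEB]
4. ∠BMT = 27°  [△MTB]

∠BMT = 27°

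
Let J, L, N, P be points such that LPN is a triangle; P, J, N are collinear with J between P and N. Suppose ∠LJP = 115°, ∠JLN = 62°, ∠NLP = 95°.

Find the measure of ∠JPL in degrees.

1. ∠LJN = 65°  [linear pair at J on PN]
2. ∠JNL = 53°  [△LJN]
3. ∠LNP = 53°  [J on ray NP]
4. ∠LPN = 32°  [△LPN]
5. ∠JPL = 32°  [J on ray PN]

∠JPL = 32°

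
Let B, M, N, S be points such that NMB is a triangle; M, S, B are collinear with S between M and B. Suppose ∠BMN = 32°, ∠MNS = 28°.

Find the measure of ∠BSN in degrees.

1. ∠NMS = 32°  [S on ray MB]
2. ∠MSN = 120°  [△NMS]
3. ∠BSN = 60°  [linear pair at S on MB]

∠BSN = 60°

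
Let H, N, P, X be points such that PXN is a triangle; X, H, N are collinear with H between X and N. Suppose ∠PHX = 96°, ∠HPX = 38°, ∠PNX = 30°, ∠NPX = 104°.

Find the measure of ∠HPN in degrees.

1. ∠NHP = 84°  [linear pair at H on XN]
2. ∠HNP = 30°  [H on ray NX]
3. ∠HPN = 66°  [△PHN]

∠HPN = 66°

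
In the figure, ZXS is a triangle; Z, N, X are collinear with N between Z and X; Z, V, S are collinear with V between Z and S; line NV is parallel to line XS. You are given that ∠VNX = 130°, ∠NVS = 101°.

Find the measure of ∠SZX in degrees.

∠SZX = 51°

1. ∠VNZ = 50°  [linear pair at N on ZX]
2. ∠NVZ = 79°  [linear pair at V on ZS]
3. ∠NZV = 51°  [△ZNV]
4. ∠SZX = 51°  [N on ZX, V on ZS]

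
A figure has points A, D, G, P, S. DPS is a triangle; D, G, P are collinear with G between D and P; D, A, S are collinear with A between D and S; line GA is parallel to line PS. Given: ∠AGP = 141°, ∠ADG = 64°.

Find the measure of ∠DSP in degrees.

1. ∠AGD = 39°  [linear pair at G on DP]
2. ∠DAG = 77°  [△DGA]
3. ∠DSP = 77°  [GA∥PS, corresponding at A]

∠DSP = 77°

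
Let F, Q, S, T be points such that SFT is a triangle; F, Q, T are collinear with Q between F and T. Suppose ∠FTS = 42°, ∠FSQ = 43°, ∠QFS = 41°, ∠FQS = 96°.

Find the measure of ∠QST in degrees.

1. ∠QTS = 42°  [Q on ray TF]
2. ∠SQT = 84°  [linear pair at Q on FT]
3. ∠QST = 54°  [△SQT]

∠QST = 54°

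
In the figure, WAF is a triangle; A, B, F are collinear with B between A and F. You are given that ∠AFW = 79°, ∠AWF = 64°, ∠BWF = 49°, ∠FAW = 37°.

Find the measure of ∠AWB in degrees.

∠AWB = 15°

1. ∠BFW = 79°  [B on ray FA]
2. ∠FBW = 52°  [△WBF]
3. ∠BAW = 37°  [B on ray AF]
4. ∠ABW = 128°  [linear pair at B on AF]
5. ∠AWB = 15°  [△WAB]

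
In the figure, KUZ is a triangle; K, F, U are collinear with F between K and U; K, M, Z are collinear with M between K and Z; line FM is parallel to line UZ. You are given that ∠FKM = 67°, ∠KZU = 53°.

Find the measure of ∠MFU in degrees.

∠MFU = 120°

1. ∠UKZ = 67°  [F on KU, M on KZ]
2. ∠KUZ = 60°  [△KUZ]
3. ∠KFM = 60°  [FM∥UZ, corresponding at F]
4. ∠MFU = 120°  [linear pair at F on KU]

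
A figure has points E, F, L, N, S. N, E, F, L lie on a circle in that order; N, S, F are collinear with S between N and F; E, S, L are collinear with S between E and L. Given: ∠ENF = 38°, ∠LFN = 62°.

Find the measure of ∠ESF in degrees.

1. ∠LEN = 62°  [same arc NL]
2. ∠ESN = 80°  [△NSE]
3. ∠ESF = 100°  [linear pair at S on NF]

∠ESF = 100°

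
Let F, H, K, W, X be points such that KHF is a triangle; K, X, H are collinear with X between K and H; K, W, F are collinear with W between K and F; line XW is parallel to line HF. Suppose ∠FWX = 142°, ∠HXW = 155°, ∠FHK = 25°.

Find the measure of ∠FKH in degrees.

1. ∠KWX = 38°  [linear pair at W on KF]
2. ∠KXW = 25°  [linear pair at X on KH]
3. ∠WKX = 117°  [△KXW]
4. ∠FKH = 117°  [X on KH, W on KF]

∠FKH = 117°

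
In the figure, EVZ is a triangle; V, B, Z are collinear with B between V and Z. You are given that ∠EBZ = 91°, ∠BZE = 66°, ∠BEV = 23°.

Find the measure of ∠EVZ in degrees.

1. ∠EBV = 89°  [linear pair at B on VZ]
2. ∠BVE = 68°  [△EVB]
3. ∠EVZ = 68°  [B on ray VZ]

∠EVZ = 68°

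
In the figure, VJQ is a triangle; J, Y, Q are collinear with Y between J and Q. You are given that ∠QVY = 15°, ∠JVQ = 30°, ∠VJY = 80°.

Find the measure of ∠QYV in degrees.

1. ∠QJV = 80°  [Y on ray JQ]
2. ∠JQV = 70°  [△VJQ]
3. ∠VQY = 70°  [Y on ray QJ]
4. ∠QYV = 95°  [△VYQ]

∠QYV = 95°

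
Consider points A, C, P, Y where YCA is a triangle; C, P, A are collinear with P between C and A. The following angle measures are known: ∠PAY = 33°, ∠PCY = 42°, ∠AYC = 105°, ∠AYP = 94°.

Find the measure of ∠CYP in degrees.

1. ∠APY = 53°  [△YPA]
2. ∠CPY = 127°  [linear pair at P on CA]
3. ∠CYP = 11°  [△YCP]

∠CYP = 11°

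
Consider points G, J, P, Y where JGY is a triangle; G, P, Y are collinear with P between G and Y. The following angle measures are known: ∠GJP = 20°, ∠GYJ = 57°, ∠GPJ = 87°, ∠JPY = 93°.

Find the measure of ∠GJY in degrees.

∠GJY = 50°

1. ∠JGP = 73°  [△JGP]
2. ∠JGY = 73°  [P on ray GY]
3. ∠GJY = 50°  [△JGY]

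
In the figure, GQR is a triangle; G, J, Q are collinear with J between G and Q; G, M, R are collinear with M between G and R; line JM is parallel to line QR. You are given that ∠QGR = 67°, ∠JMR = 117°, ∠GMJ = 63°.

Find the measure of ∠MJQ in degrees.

∠MJQ = 130°

1. ∠JGM = 67°  [J on GQ, M on GR]
2. ∠GJM = 50°  [△GJM]
3. ∠MJQ = 130°  [linear pair at J on GQ]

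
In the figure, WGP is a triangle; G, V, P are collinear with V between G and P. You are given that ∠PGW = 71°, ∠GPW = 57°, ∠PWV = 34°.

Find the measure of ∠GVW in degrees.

∠GVW = 91°

1. ∠VPW = 57°  [V on ray PG]
2. ∠PVW = 89°  [△WVP]
3. ∠GVW = 91°  [linear pair at V on GP]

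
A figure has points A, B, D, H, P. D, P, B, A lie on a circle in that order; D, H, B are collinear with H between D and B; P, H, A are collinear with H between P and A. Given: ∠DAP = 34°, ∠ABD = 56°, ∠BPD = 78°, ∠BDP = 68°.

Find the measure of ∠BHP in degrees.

1. ∠APD = 56°  [same arc DA]
2. ∠DHP = 56°  [△DHP]
3. ∠BHP = 124°  [linear pair at H on DB]

∠BHP = 124°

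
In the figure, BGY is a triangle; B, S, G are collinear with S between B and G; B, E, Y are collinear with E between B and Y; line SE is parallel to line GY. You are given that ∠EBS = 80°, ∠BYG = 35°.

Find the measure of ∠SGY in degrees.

1. ∠GBY = 80°  [S on BG, E on BY]
2. ∠BGY = 65°  [△BGY]
3. ∠SGY = 65°  [S on ray GB]

∠SGY = 65°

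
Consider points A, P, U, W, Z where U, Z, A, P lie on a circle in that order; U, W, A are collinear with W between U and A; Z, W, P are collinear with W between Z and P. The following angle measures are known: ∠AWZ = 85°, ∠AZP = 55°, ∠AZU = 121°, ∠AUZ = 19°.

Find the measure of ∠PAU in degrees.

∠PAU = 66°

1. ∠AUP = 55°  [same arc AP]
2. ∠APU = 59°  [cyclic UZAP, opposite ∠Z+∠P]
3. ∠PAU = 66°  [△UAP]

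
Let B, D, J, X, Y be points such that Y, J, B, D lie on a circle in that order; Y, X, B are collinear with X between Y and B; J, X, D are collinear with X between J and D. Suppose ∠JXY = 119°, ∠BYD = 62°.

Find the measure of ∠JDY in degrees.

1. ∠BXD = 119°  [vertical angles at X]
2. ∠DXY = 61°  [linear pair at X on YB]
3. ∠JDY = 57°  [△YXD]

∠JDY = 57°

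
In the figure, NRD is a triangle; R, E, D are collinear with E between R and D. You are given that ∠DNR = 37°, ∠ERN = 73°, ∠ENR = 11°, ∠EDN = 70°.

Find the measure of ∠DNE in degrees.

∠DNE = 26°

1. ∠NER = 96°  [△NRE]
2. ∠DEN = 84°  [linear pair at E on RD]
3. ∠DNE = 26°  [△NED]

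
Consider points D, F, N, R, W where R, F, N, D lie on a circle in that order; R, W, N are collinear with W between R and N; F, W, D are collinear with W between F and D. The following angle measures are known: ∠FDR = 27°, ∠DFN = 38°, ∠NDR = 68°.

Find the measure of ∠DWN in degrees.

∠DWN = 65°

1. ∠DRN = 38°  [same arc ND]
2. ∠DWR = 115°  [△RWD]
3. ∠DWN = 65°  [linear pair at W on RN]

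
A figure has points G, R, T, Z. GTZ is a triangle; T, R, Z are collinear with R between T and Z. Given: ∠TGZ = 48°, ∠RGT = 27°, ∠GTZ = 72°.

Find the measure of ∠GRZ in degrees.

1. ∠GTR = 72°  [R on ray TZ]
2. ∠GRT = 81°  [△GTR]
3. ∠GRZ = 99°  [linear pair at R on TZ]

∠GRZ = 99°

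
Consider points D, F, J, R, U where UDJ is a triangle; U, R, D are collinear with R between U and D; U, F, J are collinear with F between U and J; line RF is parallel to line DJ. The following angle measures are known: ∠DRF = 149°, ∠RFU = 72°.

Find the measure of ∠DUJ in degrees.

∠DUJ = 77°

1. ∠FRU = 31°  [linear pair at R on UD]
2. ∠FUR = 77°  [△URF]
3. ∠DUJ = 77°  [R on UD, F on UJ]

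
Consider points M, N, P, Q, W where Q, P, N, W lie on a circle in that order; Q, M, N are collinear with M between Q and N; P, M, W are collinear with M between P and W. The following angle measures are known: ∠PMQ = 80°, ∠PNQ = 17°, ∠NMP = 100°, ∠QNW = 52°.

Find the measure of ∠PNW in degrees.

∠PNW = 69°

1. ∠NMW = 80°  [vertical angles at M]
2. ∠NPW = 63°  [△PMN]
3. ∠NWP = 48°  [△NMW]
4. ∠PNW = 69°  [△PNW]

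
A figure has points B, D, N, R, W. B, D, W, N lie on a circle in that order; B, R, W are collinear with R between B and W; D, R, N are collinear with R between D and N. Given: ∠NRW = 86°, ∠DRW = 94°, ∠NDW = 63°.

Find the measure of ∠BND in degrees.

1. ∠BRN = 94°  [linear pair at R on BW]
2. ∠NBW = 63°  [same arc WN]
3. ∠BND = 23°  [△BRN]

∠BND = 23°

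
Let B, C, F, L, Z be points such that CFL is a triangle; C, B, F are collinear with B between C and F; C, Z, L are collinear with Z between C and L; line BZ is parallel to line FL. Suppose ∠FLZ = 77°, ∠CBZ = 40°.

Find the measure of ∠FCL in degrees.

1. ∠CLF = 77°  [Z on ray LC]
2. ∠CFL = 40°  [BZ∥FL, corresponding at B]
3. ∠FCL = 63°  [△CFL]

∠FCL = 63°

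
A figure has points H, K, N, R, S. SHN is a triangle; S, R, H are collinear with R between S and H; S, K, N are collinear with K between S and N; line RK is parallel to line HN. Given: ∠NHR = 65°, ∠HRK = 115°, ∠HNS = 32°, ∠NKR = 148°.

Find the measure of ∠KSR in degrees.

∠KSR = 83°

1. ∠KRS = 65°  [linear pair at R on SH]
2. ∠RKS = 32°  [RK∥HN, corresponding at K]
3. ∠KSR = 83°  [△SRK]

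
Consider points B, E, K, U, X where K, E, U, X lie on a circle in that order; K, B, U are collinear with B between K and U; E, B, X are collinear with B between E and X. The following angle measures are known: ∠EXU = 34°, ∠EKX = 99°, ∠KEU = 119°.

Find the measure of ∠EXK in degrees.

1. ∠EKU = 34°  [same arc EU]
2. ∠EUK = 27°  [△KEU]
3. ∠EXK = 27°  [same arc KE]

∠EXK = 27°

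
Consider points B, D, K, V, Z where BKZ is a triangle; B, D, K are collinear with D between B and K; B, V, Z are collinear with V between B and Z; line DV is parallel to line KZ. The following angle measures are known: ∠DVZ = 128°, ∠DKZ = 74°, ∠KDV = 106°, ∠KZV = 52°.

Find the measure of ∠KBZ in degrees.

∠KBZ = 54°

1. ∠BKZ = 74°  [D on ray KB]
2. ∠BZK = 52°  [V on ray ZB]
3. ∠KBZ = 54°  [△BKZ]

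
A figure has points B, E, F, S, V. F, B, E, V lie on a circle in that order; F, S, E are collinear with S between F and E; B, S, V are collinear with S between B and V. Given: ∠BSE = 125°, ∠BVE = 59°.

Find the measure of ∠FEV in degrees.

1. ∠FSV = 125°  [vertical angles at S]
2. ∠ESV = 55°  [linear pair at S on FE]
3. ∠FEV = 66°  [△ESV]

∠FEV = 66°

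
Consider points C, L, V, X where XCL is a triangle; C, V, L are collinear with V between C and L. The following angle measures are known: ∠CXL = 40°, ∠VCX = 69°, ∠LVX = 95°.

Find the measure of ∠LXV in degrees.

∠LXV = 14°

1. ∠LCX = 69°  [V on ray CL]
2. ∠CLX = 71°  [△XCL]
3. ∠VLX = 71°  [V on ray LC]
4. ∠LXV = 14°  [△XVL]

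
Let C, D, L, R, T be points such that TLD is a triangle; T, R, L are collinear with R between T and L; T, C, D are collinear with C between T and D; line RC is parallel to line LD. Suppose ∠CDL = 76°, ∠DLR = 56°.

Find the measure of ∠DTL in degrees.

1. ∠LDT = 76°  [C on ray DT]
2. ∠DLT = 56°  [R on ray LT]
3. ∠DTL = 48°  [△TLD]

∠DTL = 48°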